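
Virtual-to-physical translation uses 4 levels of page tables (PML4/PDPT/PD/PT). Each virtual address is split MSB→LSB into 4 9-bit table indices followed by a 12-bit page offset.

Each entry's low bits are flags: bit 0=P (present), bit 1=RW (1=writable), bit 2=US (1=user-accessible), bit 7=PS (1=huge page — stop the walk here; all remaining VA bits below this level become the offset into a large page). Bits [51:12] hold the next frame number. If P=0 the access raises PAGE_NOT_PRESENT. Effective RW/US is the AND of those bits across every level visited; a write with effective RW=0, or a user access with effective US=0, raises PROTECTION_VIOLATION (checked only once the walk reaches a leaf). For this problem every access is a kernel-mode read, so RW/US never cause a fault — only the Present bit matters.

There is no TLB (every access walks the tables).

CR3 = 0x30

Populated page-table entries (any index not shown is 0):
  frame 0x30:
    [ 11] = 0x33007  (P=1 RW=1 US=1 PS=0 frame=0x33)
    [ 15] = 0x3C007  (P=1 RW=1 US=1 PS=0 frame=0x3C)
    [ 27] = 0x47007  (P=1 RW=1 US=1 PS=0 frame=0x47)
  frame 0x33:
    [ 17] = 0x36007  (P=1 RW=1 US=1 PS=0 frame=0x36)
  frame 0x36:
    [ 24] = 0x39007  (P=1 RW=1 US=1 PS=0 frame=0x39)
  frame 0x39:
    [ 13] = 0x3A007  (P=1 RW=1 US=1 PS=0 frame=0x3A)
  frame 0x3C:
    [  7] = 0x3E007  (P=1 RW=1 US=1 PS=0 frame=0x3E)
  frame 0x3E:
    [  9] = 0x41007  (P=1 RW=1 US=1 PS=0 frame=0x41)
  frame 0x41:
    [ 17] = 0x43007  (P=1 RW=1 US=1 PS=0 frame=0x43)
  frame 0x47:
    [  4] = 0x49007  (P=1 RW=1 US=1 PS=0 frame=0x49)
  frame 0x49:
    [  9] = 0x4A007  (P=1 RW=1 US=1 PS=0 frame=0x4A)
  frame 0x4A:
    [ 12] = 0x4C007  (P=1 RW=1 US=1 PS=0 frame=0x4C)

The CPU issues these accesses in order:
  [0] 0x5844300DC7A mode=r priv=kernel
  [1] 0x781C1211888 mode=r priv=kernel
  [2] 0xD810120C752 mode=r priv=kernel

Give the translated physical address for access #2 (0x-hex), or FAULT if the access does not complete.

Walk each access:
#0 VA=0x5844300DC7A (r,kernel):
  L0 @0x30[11] → 0x33007  P=1,RW=1,US=1,PS=0
  L1 @0x33[17] → 0x36007  P=1,RW=1,US=1,PS=0
  L2 @0x36[24] → 0x39007  P=1,RW=1,US=1,PS=0
  L3 @0x39[13] → 0x3A007  P=1,RW=1,US=1,PS=0
  ✓ 0x3AC7A  — 4 lookups
#1 VA=0x781C1211888 (r,kernel):
  L0 @0x30[15] → 0x3C007  P=1,RW=1,US=1,PS=0
  L1 @0x3C[7] → 0x3E007  P=1,RW=1,US=1,PS=0
  L2 @0x3E[9] → 0x41007  P=1,RW=1,US=1,PS=0
  L3 @0x41[17] → 0x43007  P=1,RW=1,US=1,PS=0
  ✓ 0x43888  — 4 lookups
#2 VA=0xD810120C752 (r,kernel):
  L0 @0x30[27] → 0x47007  P=1,RW=1,US=1,PS=0
  L1 @0x47[4] → 0x49007  P=1,RW=1,US=1,PS=0
  L2 @0x49[9] → 0x4A007  P=1,RW=1,US=1,PS=0
  L3 @0x4A[12] → 0x4C007  P=1,RW=1,US=1,PS=0
  ✓ 0x4C752  — 4 lookups

Access #2 PA: 0x4C752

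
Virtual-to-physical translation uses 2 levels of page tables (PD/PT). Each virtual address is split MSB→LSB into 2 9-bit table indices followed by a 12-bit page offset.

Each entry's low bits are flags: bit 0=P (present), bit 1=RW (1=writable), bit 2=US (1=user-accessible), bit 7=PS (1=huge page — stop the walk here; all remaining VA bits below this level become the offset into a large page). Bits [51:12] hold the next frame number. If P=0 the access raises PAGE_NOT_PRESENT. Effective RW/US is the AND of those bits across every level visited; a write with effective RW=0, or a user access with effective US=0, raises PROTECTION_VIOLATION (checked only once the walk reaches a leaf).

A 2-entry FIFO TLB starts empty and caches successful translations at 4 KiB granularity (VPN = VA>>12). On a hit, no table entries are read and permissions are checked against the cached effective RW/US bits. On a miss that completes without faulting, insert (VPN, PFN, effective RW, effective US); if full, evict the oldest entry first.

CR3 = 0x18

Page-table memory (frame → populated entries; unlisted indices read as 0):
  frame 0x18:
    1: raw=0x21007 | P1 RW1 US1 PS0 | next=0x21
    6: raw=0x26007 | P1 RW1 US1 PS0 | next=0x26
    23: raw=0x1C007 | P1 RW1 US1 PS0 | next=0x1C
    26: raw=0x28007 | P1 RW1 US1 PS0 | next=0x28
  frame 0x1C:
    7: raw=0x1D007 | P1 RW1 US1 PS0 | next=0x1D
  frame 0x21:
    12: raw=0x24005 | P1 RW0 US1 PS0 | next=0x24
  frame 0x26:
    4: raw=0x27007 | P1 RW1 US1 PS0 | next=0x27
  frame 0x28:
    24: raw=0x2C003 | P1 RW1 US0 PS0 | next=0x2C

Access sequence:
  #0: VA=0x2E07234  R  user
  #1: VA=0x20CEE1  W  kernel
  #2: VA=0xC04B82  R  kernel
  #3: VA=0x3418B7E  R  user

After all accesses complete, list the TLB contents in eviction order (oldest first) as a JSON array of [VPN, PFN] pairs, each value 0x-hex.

Walk each access:
#0 VA=0x2E07234 (r,user):
  L0 @0x18[23] → 0x1C007  P=1,RW=1,US=1,PS=0
  L1 @0x1C[7] → 0x1D007  P=1,RW=1,US=1,PS=0
  → PA=0x1D234  (2 entries read)
#1 VA=0x20CEE1 (w,kernel):
  L0 @0x18[1] → 0x21007  P=1,RW=1,US=1,PS=0
  L1 @0x21[12] → 0x24005  P=1,RW=0,US=1,PS=0
  ⇒ fault: PROTECTION_VIOLATION  — 2 lookups
#2 VA=0xC04B82 (r,kernel):
  L0 @0x18[6] → 0x26007  P=1,RW=1,US=1,PS=0
  L1 @0x26[4] → 0x27007  P=1,RW=1,US=1,PS=0
  → PA=0x27B82  (2 entries read)
#3 VA=0x3418B7E (r,user):
  L0 @0x18[26] → 0x28007  P=1,RW=1,US=1,PS=0
  L1 @0x28[24] → 0x2C003  P=1,RW=1,US=0,PS=0
  ⇒ fault: PROTECTION_VIOLATION  — 2 lookups

TLB: [["0x2E07", "0x1D"], ["0xC04", "0x27"]]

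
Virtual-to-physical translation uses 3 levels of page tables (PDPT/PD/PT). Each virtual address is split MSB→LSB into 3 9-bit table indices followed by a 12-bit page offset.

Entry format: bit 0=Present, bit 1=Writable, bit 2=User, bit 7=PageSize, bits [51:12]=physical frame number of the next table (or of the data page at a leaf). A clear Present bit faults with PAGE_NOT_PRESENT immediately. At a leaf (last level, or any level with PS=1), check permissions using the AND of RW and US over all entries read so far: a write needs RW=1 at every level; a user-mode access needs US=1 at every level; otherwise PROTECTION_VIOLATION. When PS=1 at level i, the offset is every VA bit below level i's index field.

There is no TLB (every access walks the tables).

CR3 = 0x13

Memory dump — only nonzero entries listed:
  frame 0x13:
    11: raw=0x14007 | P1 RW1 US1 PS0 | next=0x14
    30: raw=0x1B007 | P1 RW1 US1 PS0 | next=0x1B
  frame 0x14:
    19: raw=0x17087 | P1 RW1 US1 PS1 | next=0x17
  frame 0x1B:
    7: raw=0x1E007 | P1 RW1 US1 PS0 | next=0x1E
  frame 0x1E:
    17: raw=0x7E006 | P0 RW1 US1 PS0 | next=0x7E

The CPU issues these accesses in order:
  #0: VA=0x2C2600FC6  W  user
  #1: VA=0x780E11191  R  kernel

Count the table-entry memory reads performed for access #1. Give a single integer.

Trace:
#0 VA=0x2C2600FC6 (w,user):
  lvl0: tbl 0x13, slot 11 ⇒ 0x14007 (P1/RW1/US1/PS0)
  lvl1: tbl 0x14, slot 19 ⇒ 0x17087 (P1/RW1/US1/PS1)
  → PA=0x17FC6 (huge @L1)  (2 entries read)
#1 VA=0x780E11191 (r,kernel):
  lvl0: tbl 0x13, slot 30 ⇒ 0x1B007 (P1/RW1/US1/PS0)
  lvl1: tbl 0x1B, slot 7 ⇒ 0x1E007 (P1/RW1/US1/PS0)
  lvl2: tbl 0x1E, slot 17 ⇒ 0x7E006 (P0/RW1/US1/PS0)
  → PAGE_NOT_PRESENT  (3 entries read)

Entries read for #1: 3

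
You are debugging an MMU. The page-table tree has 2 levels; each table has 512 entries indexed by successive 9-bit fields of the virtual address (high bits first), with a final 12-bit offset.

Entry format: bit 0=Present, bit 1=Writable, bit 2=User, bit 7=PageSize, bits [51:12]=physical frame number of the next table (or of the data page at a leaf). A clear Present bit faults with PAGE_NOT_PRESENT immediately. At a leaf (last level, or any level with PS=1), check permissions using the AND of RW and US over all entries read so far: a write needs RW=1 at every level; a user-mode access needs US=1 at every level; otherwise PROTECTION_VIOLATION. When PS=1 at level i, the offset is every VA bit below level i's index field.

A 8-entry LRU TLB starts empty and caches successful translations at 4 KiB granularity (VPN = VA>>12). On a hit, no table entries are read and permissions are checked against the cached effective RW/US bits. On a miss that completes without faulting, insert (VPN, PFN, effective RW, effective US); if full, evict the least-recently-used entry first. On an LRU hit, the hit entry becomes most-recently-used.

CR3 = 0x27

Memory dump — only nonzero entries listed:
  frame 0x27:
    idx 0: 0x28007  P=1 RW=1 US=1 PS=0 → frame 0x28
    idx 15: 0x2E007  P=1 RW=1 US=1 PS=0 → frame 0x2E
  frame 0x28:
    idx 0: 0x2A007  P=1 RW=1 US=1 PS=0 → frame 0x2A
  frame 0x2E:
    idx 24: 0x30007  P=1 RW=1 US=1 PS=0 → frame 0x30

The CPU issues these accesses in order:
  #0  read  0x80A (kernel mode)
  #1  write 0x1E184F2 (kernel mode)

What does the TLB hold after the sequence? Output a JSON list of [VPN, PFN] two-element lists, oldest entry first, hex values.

Walk each access:
#0 VA=0x80A (r,kernel):
  L0: frame=0x27 idx=0 entry=0x28007 [P=1 RW=1 US=1 PS=0]
  L1: frame=0x28 idx=0 entry=0x2A007 [P=1 RW=1 US=1 PS=0]
  ✓ 0x2A80A  — 2 lookups
#1 VA=0x1E184F2 (w,kernel):
  L0: frame=0x27 idx=15 entry=0x2E007 [P=1 RW=1 US=1 PS=0]
  L1: frame=0x2E idx=24 entry=0x30007 [P=1 RW=1 US=1 PS=0]
  ✓ 0x304F2  — 2 lookups

TLB: [["0x0", "0x2A"], ["0x1E18", "0x30"]]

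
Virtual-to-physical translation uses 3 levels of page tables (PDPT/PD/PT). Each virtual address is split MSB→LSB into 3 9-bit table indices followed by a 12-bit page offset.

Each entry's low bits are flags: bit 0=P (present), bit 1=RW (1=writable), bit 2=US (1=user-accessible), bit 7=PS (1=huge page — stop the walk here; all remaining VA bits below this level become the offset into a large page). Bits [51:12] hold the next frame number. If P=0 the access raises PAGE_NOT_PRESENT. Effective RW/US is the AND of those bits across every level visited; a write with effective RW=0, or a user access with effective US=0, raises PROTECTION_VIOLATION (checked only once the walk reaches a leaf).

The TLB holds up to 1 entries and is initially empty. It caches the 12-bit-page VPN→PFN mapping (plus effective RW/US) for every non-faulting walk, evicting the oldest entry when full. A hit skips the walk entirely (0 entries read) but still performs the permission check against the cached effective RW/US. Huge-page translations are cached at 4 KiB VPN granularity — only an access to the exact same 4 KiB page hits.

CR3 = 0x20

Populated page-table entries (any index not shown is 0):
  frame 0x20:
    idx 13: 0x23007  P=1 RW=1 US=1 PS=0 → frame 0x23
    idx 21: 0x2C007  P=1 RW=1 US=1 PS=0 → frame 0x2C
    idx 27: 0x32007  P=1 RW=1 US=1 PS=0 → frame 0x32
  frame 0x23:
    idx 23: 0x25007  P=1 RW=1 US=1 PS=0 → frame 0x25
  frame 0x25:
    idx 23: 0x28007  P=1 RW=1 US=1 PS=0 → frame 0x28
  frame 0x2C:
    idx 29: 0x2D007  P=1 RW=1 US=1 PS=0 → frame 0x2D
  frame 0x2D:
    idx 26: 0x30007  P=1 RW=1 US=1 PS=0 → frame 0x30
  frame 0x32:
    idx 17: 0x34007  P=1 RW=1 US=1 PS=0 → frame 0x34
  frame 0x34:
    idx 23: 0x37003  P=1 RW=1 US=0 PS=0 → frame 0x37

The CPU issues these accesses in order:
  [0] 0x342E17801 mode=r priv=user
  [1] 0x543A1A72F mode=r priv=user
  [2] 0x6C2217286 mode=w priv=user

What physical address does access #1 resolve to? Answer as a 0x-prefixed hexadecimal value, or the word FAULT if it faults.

Walk each access:
#0 VA=0x342E17801 (r,user):
  lvl0: tbl 0x20, slot 13 ⇒ 0x23007 (P1/RW1/US1/PS0)
  lvl1: tbl 0x23, slot 23 ⇒ 0x25007 (P1/RW1/US1/PS0)
  lvl2: tbl 0x25, slot 23 ⇒ 0x28007 (P1/RW1/US1/PS0)
  ✓ 0x28801  — 3 lookups
#1 VA=0x543A1A72F (r,user):
  lvl0: tbl 0x20, slot 21 ⇒ 0x2C007 (P1/RW1/US1/PS0)
  lvl1: tbl 0x2C, slot 29 ⇒ 0x2D007 (P1/RW1/US1/PS0)
  lvl2: tbl 0x2D, slot 26 ⇒ 0x30007 (P1/RW1/US1/PS0)
  ✓ 0x3072F  — 3 lookups
#2 VA=0x6C2217286 (w,user):
  lvl0: tbl 0x20, slot 27 ⇒ 0x32007 (P1/RW1/US1/PS0)
  lvl1: tbl 0x32, slot 17 ⇒ 0x34007 (P1/RW1/US1/PS0)
  lvl2: tbl 0x34, slot 23 ⇒ 0x37003 (P1/RW1/US0/PS0)
  ⇒ fault: PROTECTION_VIOLATION  — 3 lookups

Access #1 PA: 0x3072F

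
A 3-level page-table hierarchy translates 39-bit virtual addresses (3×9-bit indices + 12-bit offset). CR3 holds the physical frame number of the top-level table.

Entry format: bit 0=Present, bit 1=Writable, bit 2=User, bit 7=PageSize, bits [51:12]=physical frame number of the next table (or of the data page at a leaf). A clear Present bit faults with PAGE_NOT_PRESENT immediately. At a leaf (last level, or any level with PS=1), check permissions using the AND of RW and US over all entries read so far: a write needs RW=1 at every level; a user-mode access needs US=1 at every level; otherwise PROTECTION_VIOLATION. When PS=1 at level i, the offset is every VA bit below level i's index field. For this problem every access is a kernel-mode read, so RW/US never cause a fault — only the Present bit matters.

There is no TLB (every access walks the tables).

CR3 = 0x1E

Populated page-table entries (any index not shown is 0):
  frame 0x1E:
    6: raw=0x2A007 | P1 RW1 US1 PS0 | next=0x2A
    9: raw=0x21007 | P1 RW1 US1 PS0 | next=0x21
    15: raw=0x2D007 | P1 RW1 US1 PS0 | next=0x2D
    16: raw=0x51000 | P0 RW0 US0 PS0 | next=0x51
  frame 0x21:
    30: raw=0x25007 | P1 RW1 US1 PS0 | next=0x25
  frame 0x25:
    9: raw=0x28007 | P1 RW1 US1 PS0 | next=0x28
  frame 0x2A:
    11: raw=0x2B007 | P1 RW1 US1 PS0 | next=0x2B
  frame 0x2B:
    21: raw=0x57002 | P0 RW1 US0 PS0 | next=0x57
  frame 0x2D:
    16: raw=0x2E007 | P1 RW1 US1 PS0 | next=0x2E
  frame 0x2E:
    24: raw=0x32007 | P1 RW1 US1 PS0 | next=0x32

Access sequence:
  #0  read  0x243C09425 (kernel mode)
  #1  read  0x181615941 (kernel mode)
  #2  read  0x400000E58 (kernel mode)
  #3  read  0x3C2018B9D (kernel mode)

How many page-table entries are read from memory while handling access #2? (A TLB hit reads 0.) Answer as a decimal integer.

Walk each access:
#0 VA=0x243C09425 (r,kernel):
  L0 @0x1E[9] → 0x21007  P=1,RW=1,US=1,PS=0
  L1 @0x21[30] → 0x25007  P=1,RW=1,US=1,PS=0
  L2 @0x25[9] → 0x28007  P=1,RW=1,US=1,PS=0
  ⇒ phys 0x28425  [3 reads]
#1 VA=0x181615941 (r,kernel):
  L0 @0x1E[6] → 0x2A007  P=1,RW=1,US=1,PS=0
  L1 @0x2A[11] → 0x2B007  P=1,RW=1,US=1,PS=0
  L2 @0x2B[21] → 0x57002  P=0,RW=1,US=0,PS=0
  ✗ PAGE_NOT_PRESENT  [3 reads]
#2 VA=0x400000E58 (r,kernel):
  L0 @0x1E[16] → 0x51000  P=0,RW=0,US=0,PS=0
  ✗ PAGE_NOT_PRESENT  [1 reads]
#3 VA=0x3C2018B9D (r,kernel):
  L0 @0x1E[15] → 0x2D007  P=1,RW=1,US=1,PS=0
  L1 @0x2D[16] → 0x2E007  P=1,RW=1,US=1,PS=0
  L2 @0x2E[24] → 0x32007  P=1,RW=1,US=1,PS=0
  ⇒ phys 0x32B9D  [3 reads]

Entries read for #2: 1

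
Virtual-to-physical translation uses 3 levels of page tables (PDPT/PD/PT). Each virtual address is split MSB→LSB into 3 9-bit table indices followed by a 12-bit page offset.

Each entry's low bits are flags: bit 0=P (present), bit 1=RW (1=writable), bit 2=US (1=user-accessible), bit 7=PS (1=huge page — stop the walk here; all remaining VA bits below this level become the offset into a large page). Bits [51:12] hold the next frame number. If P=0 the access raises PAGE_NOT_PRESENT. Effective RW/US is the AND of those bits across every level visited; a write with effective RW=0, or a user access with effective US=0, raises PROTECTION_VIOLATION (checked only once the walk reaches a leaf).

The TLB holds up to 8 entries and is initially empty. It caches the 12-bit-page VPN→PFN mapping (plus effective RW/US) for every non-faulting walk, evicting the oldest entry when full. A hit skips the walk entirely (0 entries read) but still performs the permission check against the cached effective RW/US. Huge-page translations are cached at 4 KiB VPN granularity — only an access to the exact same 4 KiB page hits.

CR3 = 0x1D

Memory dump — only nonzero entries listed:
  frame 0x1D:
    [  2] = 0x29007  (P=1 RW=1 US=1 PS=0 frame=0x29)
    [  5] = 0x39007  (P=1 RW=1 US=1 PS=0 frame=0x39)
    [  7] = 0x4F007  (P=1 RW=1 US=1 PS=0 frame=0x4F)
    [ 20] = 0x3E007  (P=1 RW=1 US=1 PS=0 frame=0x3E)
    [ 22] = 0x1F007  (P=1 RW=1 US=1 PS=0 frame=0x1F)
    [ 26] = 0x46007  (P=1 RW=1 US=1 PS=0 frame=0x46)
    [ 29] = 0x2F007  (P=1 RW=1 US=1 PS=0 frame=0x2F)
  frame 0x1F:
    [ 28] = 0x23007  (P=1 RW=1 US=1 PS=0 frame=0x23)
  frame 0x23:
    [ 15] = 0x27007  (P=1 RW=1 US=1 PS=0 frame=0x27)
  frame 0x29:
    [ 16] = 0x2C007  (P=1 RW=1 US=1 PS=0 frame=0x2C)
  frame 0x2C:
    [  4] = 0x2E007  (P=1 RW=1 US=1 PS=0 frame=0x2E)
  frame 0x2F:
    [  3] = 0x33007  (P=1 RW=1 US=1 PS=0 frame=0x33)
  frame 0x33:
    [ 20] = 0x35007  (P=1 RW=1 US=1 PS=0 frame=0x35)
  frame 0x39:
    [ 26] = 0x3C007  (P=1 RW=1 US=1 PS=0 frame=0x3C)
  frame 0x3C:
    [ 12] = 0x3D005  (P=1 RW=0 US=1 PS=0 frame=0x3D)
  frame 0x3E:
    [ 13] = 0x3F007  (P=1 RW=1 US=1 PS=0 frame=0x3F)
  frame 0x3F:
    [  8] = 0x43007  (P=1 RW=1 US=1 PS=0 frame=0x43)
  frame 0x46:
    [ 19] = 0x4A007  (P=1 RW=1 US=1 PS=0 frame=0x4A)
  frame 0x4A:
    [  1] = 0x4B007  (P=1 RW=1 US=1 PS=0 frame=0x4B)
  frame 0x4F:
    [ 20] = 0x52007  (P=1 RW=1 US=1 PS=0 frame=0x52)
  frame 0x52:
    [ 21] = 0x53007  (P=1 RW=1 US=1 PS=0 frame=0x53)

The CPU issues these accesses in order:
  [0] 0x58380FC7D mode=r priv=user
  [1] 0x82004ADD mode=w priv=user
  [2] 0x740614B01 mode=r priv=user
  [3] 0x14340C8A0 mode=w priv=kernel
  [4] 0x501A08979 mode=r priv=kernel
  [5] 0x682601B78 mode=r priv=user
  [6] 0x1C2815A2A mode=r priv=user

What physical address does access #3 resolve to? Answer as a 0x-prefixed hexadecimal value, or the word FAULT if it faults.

Per-access translation:
#0 VA=0x58380FC7D (r,user):
  L0: frame=0x1D idx=22 entry=0x1F007 [P=1 RW=1 US=1 PS=0]
  L1: frame=0x1F idx=28 entry=0x23007 [P=1 RW=1 US=1 PS=0]
  L2: frame=0x23 idx=15 entry=0x27007 [P=1 RW=1 US=1 PS=0]
  ✓ 0x27C7D  — 3 lookups
#1 VA=0x82004ADD (w,user):
  L0: frame=0x1D idx=2 entry=0x29007 [P=1 RW=1 US=1 PS=0]
  L1: frame=0x29 idx=16 entry=0x2C007 [P=1 RW=1 US=1 PS=0]
  L2: frame=0x2C idx=4 entry=0x2E007 [P=1 RW=1 US=1 PS=0]
  ✓ 0x2EADD  — 3 lookups
#2 VA=0x740614B01 (r,user):
  L0: frame=0x1D idx=29 entry=0x2F007 [P=1 RW=1 US=1 PS=0]
  L1: frame=0x2F idx=3 entry=0x33007 [P=1 RW=1 US=1 PS=0]
  L2: frame=0x33 idx=20 entry=0x35007 [P=1 RW=1 US=1 PS=0]
  ✓ 0x35B01  — 3 lookups
#3 VA=0x14340C8A0 (w,kernel):
  L0: frame=0x1D idx=5 entry=0x39007 [P=1 RW=1 US=1 PS=0]
  L1: frame=0x39 idx=26 entry=0x3C007 [P=1 RW=1 US=1 PS=0]
  L2: frame=0x3C idx=12 entry=0x3D005 [P=1 RW=0 US=1 PS=0]
  ✗ PROTECTION_VIOLATION  [3 reads]
#4 VA=0x501A08979 (r,kernel):
  L0: frame=0x1D idx=20 entry=0x3E007 [P=1 RW=1 US=1 PS=0]
  L1: frame=0x3E idx=13 entry=0x3F007 [P=1 RW=1 US=1 PS=0]
  L2: frame=0x3F idx=8 entry=0x43007 [P=1 RW=1 US=1 PS=0]
  ✓ 0x43979  — 3 lookups
#5 VA=0x682601B78 (r,user):
  L0: frame=0x1D idx=26 entry=0x46007 [P=1 RW=1 US=1 PS=0]
  L1: frame=0x46 idx=19 entry=0x4A007 [P=1 RW=1 US=1 PS=0]
  L2: frame=0x4A idx=1 entry=0x4B007 [P=1 RW=1 US=1 PS=0]
  ✓ 0x4BB78  — 3 lookups
#6 VA=0x1C2815A2A (r,user):
  L0: frame=0x1D idx=7 entry=0x4F007 [P=1 RW=1 US=1 PS=0]
  L1: frame=0x4F idx=20 entry=0x52007 [P=1 RW=1 US=1 PS=0]
  L2: frame=0x52 idx=21 entry=0x53007 [P=1 RW=1 US=1 PS=0]
  ✓ 0x53A2A  — 3 lookups

Access #3 PA: FAULT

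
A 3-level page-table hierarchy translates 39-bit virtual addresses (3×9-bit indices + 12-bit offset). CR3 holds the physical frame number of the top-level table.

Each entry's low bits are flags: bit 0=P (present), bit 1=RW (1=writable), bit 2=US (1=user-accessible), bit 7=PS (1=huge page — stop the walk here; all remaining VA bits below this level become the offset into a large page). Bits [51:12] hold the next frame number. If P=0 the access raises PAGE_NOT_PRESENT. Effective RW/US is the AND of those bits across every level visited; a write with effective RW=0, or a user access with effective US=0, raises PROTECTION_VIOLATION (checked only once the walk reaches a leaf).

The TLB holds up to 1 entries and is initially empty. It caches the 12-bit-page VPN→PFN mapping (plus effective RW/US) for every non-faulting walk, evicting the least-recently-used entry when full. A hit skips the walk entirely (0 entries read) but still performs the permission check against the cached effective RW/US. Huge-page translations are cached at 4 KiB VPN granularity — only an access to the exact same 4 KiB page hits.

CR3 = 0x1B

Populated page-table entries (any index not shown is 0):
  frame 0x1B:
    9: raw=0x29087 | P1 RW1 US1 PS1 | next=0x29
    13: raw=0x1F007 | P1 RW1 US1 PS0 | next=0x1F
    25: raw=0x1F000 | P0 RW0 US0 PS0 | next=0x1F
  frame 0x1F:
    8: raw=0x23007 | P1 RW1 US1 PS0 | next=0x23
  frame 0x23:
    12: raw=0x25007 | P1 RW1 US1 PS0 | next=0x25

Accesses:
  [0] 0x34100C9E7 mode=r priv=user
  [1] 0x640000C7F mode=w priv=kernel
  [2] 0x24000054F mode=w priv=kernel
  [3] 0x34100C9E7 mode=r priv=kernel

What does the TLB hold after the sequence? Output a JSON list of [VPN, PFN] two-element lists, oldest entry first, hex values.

Per-access translation:
#0 VA=0x34100C9E7 (r,user):
  [0] read 0x1B idx=13: raw=0x1F007 flags P=1 W=1 U=1 S=0
  [1] read 0x1F idx=8: raw=0x23007 flags P=1 W=1 U=1 S=0
  [2] read 0x23 idx=12: raw=0x25007 flags P=1 W=1 U=1 S=0
  ✓ 0x259E7  — 3 lookups
#1 VA=0x640000C7F (w,kernel):
  [0] read 0x1B idx=25: raw=0x1F000 flags P=0 W=0 U=0 S=0
  ✗ PAGE_NOT_PRESENT  [1 reads]
#2 VA=0x24000054F (w,kernel):
  [0] read 0x1B idx=9: raw=0x29087 flags P=1 W=1 U=1 S=1
  ✓ 0x2954F (huge @L0)  — 1 lookups
#3 VA=0x34100C9E7 (r,kernel):
  [0] read 0x1B idx=13: raw=0x1F007 flags P=1 W=1 U=1 S=0
  [1] read 0x1F idx=8: raw=0x23007 flags P=1 W=1 U=1 S=0
  [2] read 0x23 idx=12: raw=0x25007 flags P=1 W=1 U=1 S=0
  ✓ 0x259E7  — 3 lookups

TLB: [["0x34100C", "0x25"]]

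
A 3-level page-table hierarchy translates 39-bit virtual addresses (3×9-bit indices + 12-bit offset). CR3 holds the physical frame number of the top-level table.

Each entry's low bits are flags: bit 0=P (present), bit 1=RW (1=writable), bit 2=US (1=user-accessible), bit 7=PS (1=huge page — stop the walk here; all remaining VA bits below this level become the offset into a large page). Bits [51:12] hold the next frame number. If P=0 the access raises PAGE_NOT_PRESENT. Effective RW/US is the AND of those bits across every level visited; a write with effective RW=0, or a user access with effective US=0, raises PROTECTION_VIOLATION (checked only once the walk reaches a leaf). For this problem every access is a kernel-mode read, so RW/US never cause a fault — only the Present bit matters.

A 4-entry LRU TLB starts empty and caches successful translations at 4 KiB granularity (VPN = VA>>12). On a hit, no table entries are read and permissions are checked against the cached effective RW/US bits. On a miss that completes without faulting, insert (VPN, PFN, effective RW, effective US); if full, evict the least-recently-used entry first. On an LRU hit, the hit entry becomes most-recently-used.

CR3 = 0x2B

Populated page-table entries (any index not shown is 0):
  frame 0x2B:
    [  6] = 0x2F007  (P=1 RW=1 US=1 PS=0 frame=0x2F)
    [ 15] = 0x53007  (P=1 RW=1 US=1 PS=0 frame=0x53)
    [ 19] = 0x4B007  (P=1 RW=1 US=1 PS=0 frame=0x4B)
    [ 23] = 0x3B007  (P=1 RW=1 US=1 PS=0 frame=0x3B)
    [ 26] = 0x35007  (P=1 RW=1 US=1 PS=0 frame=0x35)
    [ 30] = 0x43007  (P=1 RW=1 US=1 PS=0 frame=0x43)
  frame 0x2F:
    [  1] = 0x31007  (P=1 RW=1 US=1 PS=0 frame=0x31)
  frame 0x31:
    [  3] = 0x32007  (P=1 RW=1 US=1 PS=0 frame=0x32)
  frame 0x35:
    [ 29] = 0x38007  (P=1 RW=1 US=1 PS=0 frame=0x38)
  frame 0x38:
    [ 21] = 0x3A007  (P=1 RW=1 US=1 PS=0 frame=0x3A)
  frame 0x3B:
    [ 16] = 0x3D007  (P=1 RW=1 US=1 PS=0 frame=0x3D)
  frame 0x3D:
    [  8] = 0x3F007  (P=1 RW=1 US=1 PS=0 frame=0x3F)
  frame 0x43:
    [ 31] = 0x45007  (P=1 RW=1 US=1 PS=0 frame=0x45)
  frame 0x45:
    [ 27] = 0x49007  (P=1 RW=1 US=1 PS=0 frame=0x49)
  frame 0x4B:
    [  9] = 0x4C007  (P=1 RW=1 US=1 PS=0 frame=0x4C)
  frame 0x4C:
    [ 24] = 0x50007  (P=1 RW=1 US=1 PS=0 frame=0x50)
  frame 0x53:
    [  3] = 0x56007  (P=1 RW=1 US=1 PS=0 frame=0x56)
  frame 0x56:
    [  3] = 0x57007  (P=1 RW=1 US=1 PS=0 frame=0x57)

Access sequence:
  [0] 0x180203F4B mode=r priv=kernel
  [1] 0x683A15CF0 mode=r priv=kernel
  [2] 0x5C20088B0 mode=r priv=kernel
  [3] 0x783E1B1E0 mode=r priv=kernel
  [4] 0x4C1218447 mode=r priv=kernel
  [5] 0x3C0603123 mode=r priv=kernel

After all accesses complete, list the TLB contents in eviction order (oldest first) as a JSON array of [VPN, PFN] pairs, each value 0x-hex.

Per-access translation:
#0 VA=0x180203F4B (r,kernel):
  L0 @0x2B[6] → 0x2F007  P=1,RW=1,US=1,PS=0
  L1 @0x2F[1] → 0x31007  P=1,RW=1,US=1,PS=0
  L2 @0x31[3] → 0x32007  P=1,RW=1,US=1,PS=0
  ✓ 0x32F4B  — 3 lookups
#1 VA=0x683A15CF0 (r,kernel):
  L0 @0x2B[26] → 0x35007  P=1,RW=1,US=1,PS=0
  L1 @0x35[29] → 0x38007  P=1,RW=1,US=1,PS=0
  L2 @0x38[21] → 0x3A007  P=1,RW=1,US=1,PS=0
  ✓ 0x3ACF0  — 3 lookups
#2 VA=0x5C20088B0 (r,kernel):
  L0 @0x2B[23] → 0x3B007  P=1,RW=1,US=1,PS=0
  L1 @0x3B[16] → 0x3D007  P=1,RW=1,US=1,PS=0
  L2 @0x3D[8] → 0x3F007  P=1,RW=1,US=1,PS=0
  ✓ 0x3F8B0  — 3 lookups
#3 VA=0x783E1B1E0 (r,kernel):
  L0 @0x2B[30] → 0x43007  P=1,RW=1,US=1,PS=0
  L1 @0x43[31] → 0x45007  P=1,RW=1,US=1,PS=0
  L2 @0x45[27] → 0x49007  P=1,RW=1,US=1,PS=0
  ✓ 0x491E0  — 3 lookups
#4 VA=0x4C1218447 (r,kernel):
  L0 @0x2B[19] → 0x4B007  P=1,RW=1,US=1,PS=0
  L1 @0x4B[9] → 0x4C007  P=1,RW=1,US=1,PS=0
  L2 @0x4C[24] → 0x50007  P=1,RW=1,US=1,PS=0
  ✓ 0x50447  — 3 lookups
#5 VA=0x3C0603123 (r,kernel):
  L0 @0x2B[15] → 0x53007  P=1,RW=1,US=1,PS=0
  L1 @0x53[3] → 0x56007  P=1,RW=1,US=1,PS=0
  L2 @0x56[3] → 0x57007  P=1,RW=1,US=1,PS=0
  ✓ 0x57123  — 3 lookups

TLB: [["0x5C2008", "0x3F"], ["0x783E1B", "0x49"], ["0x4C1218", "0x50"], ["0x3C0603", "0x57"]]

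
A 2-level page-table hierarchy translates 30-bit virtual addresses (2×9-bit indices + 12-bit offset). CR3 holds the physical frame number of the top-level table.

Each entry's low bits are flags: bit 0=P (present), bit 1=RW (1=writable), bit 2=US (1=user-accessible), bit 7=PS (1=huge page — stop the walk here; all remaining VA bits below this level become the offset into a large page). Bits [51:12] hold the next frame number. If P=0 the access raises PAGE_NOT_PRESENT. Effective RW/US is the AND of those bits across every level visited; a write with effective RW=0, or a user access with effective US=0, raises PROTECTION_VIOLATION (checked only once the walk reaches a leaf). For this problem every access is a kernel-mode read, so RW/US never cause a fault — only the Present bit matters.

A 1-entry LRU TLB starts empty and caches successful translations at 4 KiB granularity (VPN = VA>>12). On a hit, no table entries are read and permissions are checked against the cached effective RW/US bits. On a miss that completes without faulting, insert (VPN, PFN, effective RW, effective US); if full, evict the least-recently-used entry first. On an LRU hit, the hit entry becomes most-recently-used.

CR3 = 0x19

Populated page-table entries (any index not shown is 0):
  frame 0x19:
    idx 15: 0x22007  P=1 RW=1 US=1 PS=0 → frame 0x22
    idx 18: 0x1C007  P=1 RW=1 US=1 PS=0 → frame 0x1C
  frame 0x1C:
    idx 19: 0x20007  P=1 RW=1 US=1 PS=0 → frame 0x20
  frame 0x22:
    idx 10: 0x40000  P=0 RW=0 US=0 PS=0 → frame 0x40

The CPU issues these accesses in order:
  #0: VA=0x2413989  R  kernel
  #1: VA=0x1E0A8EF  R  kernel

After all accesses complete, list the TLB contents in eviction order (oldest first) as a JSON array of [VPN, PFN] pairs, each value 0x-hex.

Per-access translation:
#0 VA=0x2413989 (r,kernel):
  L0: frame=0x19 idx=18 entry=0x1C007 [P=1 RW=1 US=1 PS=0]
  L1: frame=0x1C idx=19 entry=0x20007 [P=1 RW=1 US=1 PS=0]
  ✓ 0x20989  — 2 lookups
#1 VA=0x1E0A8EF (r,kernel):
  L0: frame=0x19 idx=15 entry=0x22007 [P=1 RW=1 US=1 PS=0]
  L1: frame=0x22 idx=10 entry=0x40000 [P=0 RW=0 US=0 PS=0]
  ✗ PAGE_NOT_PRESENT  [2 reads]

TLB: [["0x2413", "0x20"]]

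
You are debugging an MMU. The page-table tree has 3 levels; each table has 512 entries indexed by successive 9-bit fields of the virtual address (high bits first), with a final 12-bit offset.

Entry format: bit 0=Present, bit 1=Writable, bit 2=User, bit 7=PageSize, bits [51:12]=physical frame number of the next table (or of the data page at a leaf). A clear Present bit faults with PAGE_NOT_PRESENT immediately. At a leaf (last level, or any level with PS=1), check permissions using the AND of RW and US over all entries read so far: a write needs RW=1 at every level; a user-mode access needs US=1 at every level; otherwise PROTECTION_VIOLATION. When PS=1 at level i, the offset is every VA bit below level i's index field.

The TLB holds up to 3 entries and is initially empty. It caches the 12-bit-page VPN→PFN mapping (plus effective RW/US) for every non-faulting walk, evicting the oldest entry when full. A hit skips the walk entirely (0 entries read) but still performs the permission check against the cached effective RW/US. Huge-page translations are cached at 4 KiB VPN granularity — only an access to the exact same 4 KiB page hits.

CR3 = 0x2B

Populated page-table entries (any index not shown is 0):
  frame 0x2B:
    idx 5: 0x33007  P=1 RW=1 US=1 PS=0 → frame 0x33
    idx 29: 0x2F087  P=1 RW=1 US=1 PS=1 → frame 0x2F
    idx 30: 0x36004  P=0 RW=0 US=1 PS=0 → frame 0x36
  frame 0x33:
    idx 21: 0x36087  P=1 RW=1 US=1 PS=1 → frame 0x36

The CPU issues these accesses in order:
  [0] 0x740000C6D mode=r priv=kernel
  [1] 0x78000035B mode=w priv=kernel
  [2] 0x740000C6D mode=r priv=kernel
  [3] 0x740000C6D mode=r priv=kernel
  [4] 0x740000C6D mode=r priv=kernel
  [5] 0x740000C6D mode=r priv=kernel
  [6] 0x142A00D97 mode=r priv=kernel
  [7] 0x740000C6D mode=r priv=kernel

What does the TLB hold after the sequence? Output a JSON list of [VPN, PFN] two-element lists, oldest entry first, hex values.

Per-access translation:
#0 VA=0x740000C6D (r,kernel):
  L0 @0x2B[29] → 0x2F087  P=1,RW=1,US=1,PS=1
  ✓ 0x2FC6D (huge @L0)  — 1 lookups
#1 VA=0x78000035B (w,kernel):
  L0 @0x2B[30] → 0x36004  P=0,RW=0,US=1,PS=0
  ⇒ fault: PAGE_NOT_PRESENT  — 1 lookups
#2 VA=0x740000C6D (r,kernel):
  TLB hit vpn=0x740000 → PA=0x2FC6D
#3 VA=0x740000C6D (r,kernel):
  TLB hit vpn=0x740000 → PA=0x2FC6D
#4 VA=0x740000C6D (r,kernel):
  TLB hit vpn=0x740000 → PA=0x2FC6D
#5 VA=0x740000C6D (r,kernel):
  TLB hit vpn=0x740000 → PA=0x2FC6D
#6 VA=0x142A00D97 (r,kernel):
  L0 @0x2B[5] → 0x33007  P=1,RW=1,US=1,PS=0
  L1 @0x33[21] → 0x36087  P=1,RW=1,US=1,PS=1
  ✓ 0x36D97 (huge @L1)  — 2 lookups
#7 VA=0x740000C6D (r,kernel):
  TLB hit vpn=0x740000 → PA=0x2FC6D

TLB: [["0x740000", "0x2F"], ["0x142A00", "0x36"]]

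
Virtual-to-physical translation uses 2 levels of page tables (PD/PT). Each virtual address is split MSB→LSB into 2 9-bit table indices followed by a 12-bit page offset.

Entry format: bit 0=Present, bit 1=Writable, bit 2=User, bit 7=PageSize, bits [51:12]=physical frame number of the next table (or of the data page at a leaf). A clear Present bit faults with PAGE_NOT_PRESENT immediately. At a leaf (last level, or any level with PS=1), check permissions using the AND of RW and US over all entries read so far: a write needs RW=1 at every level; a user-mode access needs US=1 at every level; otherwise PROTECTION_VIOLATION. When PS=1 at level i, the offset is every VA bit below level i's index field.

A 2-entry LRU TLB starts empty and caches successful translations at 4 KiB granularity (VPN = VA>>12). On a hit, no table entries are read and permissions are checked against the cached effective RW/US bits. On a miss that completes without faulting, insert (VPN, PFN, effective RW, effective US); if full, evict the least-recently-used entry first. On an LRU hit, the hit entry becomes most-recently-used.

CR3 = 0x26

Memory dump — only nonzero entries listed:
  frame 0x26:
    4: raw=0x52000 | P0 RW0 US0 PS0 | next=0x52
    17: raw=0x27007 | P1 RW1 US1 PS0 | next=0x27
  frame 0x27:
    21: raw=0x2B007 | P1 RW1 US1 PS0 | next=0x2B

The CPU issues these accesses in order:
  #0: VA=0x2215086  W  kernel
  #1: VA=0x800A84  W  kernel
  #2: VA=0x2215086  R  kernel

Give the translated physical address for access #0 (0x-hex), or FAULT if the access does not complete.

Walk each access:
#0 VA=0x2215086 (w,kernel):
  L0: frame=0x26 idx=17 entry=0x27007 [P=1 RW=1 US=1 PS=0]
  L1: frame=0x27 idx=21 entry=0x2B007 [P=1 RW=1 US=1 PS=0]
  → PA=0x2B086  (2 entries read)
#1 VA=0x800A84 (w,kernel):
  L0: frame=0x26 idx=4 entry=0x52000 [P=0 RW=0 US=0 PS=0]
  ✗ PAGE_NOT_PRESENT  [1 reads]
#2 VA=0x2215086 (r,kernel):
  TLB hit vpn=0x2215 → PA=0x2B086

Access #0 PA: 0x2B086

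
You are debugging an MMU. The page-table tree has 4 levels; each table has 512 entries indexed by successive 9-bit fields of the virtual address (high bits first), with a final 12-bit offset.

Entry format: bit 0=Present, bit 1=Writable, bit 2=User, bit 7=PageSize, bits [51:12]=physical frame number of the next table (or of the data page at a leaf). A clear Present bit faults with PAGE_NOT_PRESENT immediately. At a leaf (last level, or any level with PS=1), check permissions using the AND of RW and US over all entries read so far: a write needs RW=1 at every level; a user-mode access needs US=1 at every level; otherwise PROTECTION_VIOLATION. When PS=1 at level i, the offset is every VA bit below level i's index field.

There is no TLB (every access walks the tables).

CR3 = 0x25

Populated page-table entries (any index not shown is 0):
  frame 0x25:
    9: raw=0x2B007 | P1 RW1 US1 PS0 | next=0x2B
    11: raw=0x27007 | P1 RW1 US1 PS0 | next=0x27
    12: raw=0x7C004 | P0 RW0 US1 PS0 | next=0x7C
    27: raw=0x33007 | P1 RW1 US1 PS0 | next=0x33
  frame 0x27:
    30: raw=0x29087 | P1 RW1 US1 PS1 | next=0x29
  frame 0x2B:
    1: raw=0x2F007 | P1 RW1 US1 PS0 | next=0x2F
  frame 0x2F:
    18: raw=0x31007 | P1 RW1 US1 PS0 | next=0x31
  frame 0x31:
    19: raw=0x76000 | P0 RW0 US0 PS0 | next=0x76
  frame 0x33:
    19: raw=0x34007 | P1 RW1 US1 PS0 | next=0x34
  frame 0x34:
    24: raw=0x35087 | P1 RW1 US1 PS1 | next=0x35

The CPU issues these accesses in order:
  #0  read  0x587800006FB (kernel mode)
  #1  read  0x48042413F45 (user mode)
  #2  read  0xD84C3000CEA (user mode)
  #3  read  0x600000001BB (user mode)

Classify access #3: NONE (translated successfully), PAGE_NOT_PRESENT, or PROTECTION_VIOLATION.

Per-access translation:
#0 VA=0x587800006FB (r,kernel):
  L0 @0x25[11] → 0x27007  P=1,RW=1,US=1,PS=0
  L1 @0x27[30] → 0x29087  P=1,RW=1,US=1,PS=1
  ✓ 0x296FB (huge @L1)  — 2 lookups
#1 VA=0x48042413F45 (r,user):
  L0 @0x25[9] → 0x2B007  P=1,RW=1,US=1,PS=0
  L1 @0x2B[1] → 0x2F007  P=1,RW=1,US=1,PS=0
  L2 @0x2F[18] → 0x31007  P=1,RW=1,US=1,PS=0
  L3 @0x31[19] → 0x76000  P=0,RW=0,US=0,PS=0
  ✗ PAGE_NOT_PRESENT  [4 reads]
#2 VA=0xD84C3000CEA (r,user):
  L0 @0x25[27] → 0x33007  P=1,RW=1,US=1,PS=0
  L1 @0x33[19] → 0x34007  P=1,RW=1,US=1,PS=0
  L2 @0x34[24] → 0x35087  P=1,RW=1,US=1,PS=1
  ✓ 0x35CEA (huge @L2)  — 3 lookups
#3 VA=0x600000001BB (r,user):
  L0 @0x25[12] → 0x7C004  P=0,RW=0,US=1,PS=0
  ✗ PAGE_NOT_PRESENT  [1 reads]

Access #3 fault: PAGE_NOT_PRESENT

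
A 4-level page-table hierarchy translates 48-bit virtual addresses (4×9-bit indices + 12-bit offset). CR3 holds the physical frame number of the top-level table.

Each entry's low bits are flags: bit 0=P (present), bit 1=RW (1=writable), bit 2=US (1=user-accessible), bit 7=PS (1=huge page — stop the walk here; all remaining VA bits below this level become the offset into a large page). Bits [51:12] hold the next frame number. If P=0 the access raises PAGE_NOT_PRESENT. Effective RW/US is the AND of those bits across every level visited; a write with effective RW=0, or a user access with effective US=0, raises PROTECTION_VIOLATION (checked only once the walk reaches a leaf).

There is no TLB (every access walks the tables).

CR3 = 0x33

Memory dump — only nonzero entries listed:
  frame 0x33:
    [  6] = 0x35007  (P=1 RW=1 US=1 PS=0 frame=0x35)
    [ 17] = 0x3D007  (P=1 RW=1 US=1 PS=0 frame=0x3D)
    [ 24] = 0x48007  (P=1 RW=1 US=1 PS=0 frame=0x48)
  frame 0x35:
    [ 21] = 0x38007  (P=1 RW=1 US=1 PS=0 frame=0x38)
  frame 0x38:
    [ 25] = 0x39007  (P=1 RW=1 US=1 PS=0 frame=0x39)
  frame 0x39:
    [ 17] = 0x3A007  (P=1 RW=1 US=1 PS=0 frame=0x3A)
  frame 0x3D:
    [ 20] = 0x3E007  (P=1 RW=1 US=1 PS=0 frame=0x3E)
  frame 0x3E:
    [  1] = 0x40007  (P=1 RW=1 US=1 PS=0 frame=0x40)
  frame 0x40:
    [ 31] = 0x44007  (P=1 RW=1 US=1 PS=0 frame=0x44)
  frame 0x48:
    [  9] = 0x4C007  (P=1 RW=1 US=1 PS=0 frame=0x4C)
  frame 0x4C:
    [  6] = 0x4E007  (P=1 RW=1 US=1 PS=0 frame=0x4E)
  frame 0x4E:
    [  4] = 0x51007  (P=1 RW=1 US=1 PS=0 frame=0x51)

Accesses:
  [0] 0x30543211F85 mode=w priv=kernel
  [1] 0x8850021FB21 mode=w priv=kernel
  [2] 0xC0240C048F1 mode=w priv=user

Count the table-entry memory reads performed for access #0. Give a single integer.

Walk each access:
#0 VA=0x30543211F85 (w,kernel):
  L0: frame=0x33 idx=6 entry=0x35007 [P=1 RW=1 US=1 PS=0]
  L1: frame=0x35 idx=21 entry=0x38007 [P=1 RW=1 US=1 PS=0]
  L2: frame=0x38 idx=25 entry=0x39007 [P=1 RW=1 US=1 PS=0]
  L3: frame=0x39 idx=17 entry=0x3A007 [P=1 RW=1 US=1 PS=0]
  → PA=0x3AF85  (4 entries read)
#1 VA=0x8850021FB21 (w,kernel):
  L0: frame=0x33 idx=17 entry=0x3D007 [P=1 RW=1 US=1 PS=0]
  L1: frame=0x3D idx=20 entry=0x3E007 [P=1 RW=1 US=1 PS=0]
  L2: frame=0x3E idx=1 entry=0x40007 [P=1 RW=1 US=1 PS=0]
  L3: frame=0x40 idx=31 entry=0x44007 [P=1 RW=1 US=1 PS=0]
  → PA=0x44B21  (4 entries read)
#2 VA=0xC0240C048F1 (w,user):
  L0: frame=0x33 idx=24 entry=0x48007 [P=1 RW=1 US=1 PS=0]
  L1: frame=0x48 idx=9 entry=0x4C007 [P=1 RW=1 US=1 PS=0]
  L2: frame=0x4C idx=6 entry=0x4E007 [P=1 RW=1 US=1 PS=0]
  L3: frame=0x4E idx=4 entry=0x51007 [P=1 RW=1 US=1 PS=0]
  → PA=0x518F1  (4 entries read)

Entries read for #0: 4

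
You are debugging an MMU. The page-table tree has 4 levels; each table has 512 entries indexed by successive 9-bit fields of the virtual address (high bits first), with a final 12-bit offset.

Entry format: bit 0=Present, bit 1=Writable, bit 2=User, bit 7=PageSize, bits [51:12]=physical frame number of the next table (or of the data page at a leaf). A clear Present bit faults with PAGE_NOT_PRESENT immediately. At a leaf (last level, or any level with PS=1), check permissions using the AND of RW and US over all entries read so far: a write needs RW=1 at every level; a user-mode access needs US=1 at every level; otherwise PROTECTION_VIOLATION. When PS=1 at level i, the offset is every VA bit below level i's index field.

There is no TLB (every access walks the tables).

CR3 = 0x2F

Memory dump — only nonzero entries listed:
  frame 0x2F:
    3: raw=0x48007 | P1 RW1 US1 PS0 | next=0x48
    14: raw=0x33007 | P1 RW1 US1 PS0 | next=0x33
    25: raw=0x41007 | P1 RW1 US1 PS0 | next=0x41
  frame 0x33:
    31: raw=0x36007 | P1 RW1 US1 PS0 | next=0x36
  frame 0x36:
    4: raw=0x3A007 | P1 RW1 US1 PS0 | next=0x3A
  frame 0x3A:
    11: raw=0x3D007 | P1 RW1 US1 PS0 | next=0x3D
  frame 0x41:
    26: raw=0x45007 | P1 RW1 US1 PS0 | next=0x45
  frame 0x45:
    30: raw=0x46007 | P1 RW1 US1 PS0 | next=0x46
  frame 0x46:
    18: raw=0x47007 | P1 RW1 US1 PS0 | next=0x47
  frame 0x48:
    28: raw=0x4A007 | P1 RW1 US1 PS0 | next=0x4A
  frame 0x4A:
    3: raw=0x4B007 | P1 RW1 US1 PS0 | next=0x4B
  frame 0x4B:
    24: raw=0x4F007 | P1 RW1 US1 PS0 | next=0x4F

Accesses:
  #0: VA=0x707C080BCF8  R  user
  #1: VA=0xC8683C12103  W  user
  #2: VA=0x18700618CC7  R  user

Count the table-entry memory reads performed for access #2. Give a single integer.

Per-access translation:
#0 VA=0x707C080BCF8 (r,user):
  L0: frame=0x2F idx=14 entry=0x33007 [P=1 RW=1 US=1 PS=0]
  L1: frame=0x33 idx=31 entry=0x36007 [P=1 RW=1 US=1 PS=0]
  L2: frame=0x36 idx=4 entry=0x3A007 [P=1 RW=1 US=1 PS=0]
  L3: frame=0x3A idx=11 entry=0x3D007 [P=1 RW=1 US=1 PS=0]
  ✓ 0x3DCF8  — 4 lookups
#1 VA=0xC8683C12103 (w,user):
  L0: frame=0x2F idx=25 entry=0x41007 [P=1 RW=1 US=1 PS=0]
  L1: frame=0x41 idx=26 entry=0x45007 [P=1 RW=1 US=1 PS=0]
  L2: frame=0x45 idx=30 entry=0x46007 [P=1 RW=1 US=1 PS=0]
  L3: frame=0x46 idx=18 entry=0x47007 [P=1 RW=1 US=1 PS=0]
  ✓ 0x47103  — 4 lookups
#2 VA=0x18700618CC7 (r,user):
  L0: frame=0x2F idx=3 entry=0x48007 [P=1 RW=1 US=1 PS=0]
  L1: frame=0x48 idx=28 entry=0x4A007 [P=1 RW=1 US=1 PS=0]
  L2: frame=0x4A idx=3 entry=0x4B007 [P=1 RW=1 US=1 PS=0]
  L3: frame=0x4B idx=24 entry=0x4F007 [P=1 RW=1 US=1 PS=0]
  ✓ 0x4FCC7  — 4 lookups

Entries read for #2: 4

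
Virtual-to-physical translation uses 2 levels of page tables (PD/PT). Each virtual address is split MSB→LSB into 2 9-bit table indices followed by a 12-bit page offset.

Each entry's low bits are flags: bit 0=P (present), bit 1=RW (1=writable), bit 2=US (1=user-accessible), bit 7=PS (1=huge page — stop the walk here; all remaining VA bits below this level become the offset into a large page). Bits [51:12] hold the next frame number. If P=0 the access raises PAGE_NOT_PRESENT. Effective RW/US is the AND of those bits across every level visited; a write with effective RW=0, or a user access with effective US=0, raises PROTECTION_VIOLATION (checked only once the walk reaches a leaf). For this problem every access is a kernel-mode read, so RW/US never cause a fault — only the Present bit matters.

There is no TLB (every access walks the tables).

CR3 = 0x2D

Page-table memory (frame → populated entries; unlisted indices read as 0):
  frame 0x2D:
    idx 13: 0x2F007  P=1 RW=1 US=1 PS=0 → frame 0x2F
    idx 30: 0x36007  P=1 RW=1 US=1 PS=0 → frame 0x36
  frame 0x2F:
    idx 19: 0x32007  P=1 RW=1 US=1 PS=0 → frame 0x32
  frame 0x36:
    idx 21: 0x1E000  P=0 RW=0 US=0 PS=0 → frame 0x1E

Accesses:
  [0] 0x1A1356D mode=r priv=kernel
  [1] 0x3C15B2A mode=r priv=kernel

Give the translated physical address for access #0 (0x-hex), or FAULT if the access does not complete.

Per-access translation:
#0 VA=0x1A1356D (r,kernel):
  lvl0: tbl 0x2D, slot 13 ⇒ 0x2F007 (P1/RW1/US1/PS0)
  lvl1: tbl 0x2F, slot 19 ⇒ 0x32007 (P1/RW1/US1/PS0)
  → PA=0x3256D  (2 entries read)
#1 VA=0x3C15B2A (r,kernel):
  lvl0: tbl 0x2D, slot 30 ⇒ 0x36007 (P1/RW1/US1/PS0)
  lvl1: tbl 0x36, slot 21 ⇒ 0x1E000 (P0/RW0/US0/PS0)
  ⇒ fault: PAGE_NOT_PRESENT  — 2 lookups

Access #0 PA: 0x3256D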